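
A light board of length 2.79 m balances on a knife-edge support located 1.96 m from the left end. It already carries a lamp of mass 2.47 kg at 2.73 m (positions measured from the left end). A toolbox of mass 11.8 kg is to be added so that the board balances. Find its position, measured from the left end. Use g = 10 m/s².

About the knife-edge support (at 1.96 m from the left end):
Lamp: 2.47 × 10 = 24.7 N down at 2.73 m → arm 0.77 m, τ = 24.7 × 0.77 = 19.02 N·m clockwise.
Net moment of existing loads = 19.02 N·m clockwise.
The toolbox weighs 11.8 × 10 = 118 N and must supply an equal counterclockwise moment, so its lever arm about the knife-edge support is 19.02 / 118 = 0.161 m.
That puts it at 1.96 − 0.161 = 1.8 m from the left end.

x ≈ 1.8 m from the left end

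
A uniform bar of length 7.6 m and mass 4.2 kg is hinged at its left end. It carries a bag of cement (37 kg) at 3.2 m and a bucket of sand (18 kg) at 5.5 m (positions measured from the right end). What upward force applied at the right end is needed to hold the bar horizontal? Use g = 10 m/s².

Sum moments about the left end (the unknown pivot reaction has zero arm there).
Beam weight: 4.2 × 10 = 42 N down at 3.8 m → arm 3.8 m, τ = 42 × 3.8 = 159.6 N·m clockwise.
Bag of cement: 37 × 10 = 370 N down at 3.2 m → arm 4.4 m, τ = 370 × 4.4 = 1628 N·m clockwise.
Bucket of sand: 18 × 10 = 180 N down at 5.5 m → arm 2.1 m, τ = 180 × 2.1 = 378 N·m clockwise.
Net moment of the loads = 2166 N·m clockwise.
The upward force F acts at the right end, arm 7.6 m, giving F × 7.6 counterclockwise.
Balancing moments: F × 7.6 = 2166, giving F = 2166 / 7.6 = 285 N.

F ≈ 285 N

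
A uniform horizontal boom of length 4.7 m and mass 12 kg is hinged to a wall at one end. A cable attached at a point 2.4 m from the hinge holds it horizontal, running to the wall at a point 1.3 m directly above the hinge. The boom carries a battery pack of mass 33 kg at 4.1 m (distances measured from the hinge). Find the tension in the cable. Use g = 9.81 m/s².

Taking torques about the hinge:
Beam weight: 12 × 9.81 = 117.7 N down at 2.35 m → arm 2.35 m, τ = 117.7 × 2.35 = 276.6 N·m clockwise.
Battery pack: 33 × 9.81 = 323.7 N down at 4.1 m → arm 4.1 m, τ = 323.7 × 4.1 = 1327 N·m clockwise.
Total clockwise load moment = 1604 N·m.
The cable tension T acts at 2.4 m; only its component perpendicular to the boom, T sinθ, produces torque. sinθ = h/√(h²+d²) = 1.3/√(1.3²+2.4²) = 0.4763.
Στ = 0 ⇒ T × 2.4 × 0.4763 = 1604 ⇒ T = 1604 / 1.143 = 1400 N.

T ≈ 1400 N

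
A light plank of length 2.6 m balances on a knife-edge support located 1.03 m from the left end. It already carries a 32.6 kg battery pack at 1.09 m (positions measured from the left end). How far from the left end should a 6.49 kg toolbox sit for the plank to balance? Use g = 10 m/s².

Choose the knife-edge support (at 1.03 m from the left end) as the axis so the support reaction has zero arm there.
Battery pack: 32.6 × 10 = 326 N down at 1.09 m → arm 0.06 m, τ = 326 × 0.06 = 19.56 N·m clockwise.
Net moment of existing loads = 19.56 N·m clockwise.
The toolbox weighs 6.49 × 10 = 64.9 N and must supply an equal counterclockwise moment, so its lever arm about the knife-edge support is 19.56 / 64.9 = 0.301 m.
That puts it at 1.03 − 0.301 = 0.729 m from the left end.

x ≈ 0.729 m from the left end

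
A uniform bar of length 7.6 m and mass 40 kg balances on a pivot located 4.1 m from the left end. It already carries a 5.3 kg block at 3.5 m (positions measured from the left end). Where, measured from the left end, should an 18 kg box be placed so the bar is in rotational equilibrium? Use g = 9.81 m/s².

Sum moments about the pivot (at 4.1 m from the left end) (the support reaction has zero arm there).
Beam weight: 40 × 9.81 = 392.4 N down at 3.8 m → arm 0.3 m, τ = 392.4 × 0.3 = 117.7 N·m counterclockwise.
Block: 5.3 × 9.81 = 51.99 N down at 3.5 m → arm 0.6 m, τ = 51.99 × 0.6 = 31.19 N·m counterclockwise.
Net moment of existing loads = 148.9 N·m counterclockwise.
The box weighs 18 × 9.81 = 176.6 N and must supply an equal clockwise moment, so its lever arm about the pivot is 148.9 / 176.6 = 0.843 m.
That puts it at 4.1 + 0.843 = 4.94 m from the left end.

x ≈ 4.94 m from the left end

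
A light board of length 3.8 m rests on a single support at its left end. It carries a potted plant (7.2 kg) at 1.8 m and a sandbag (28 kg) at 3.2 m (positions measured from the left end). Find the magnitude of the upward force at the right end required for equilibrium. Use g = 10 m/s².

F ≈ 270 N

Taking torques about the left end:
Potted plant: 7.2 × 10 = 72 N down at 1.8 m → arm 1.8 m, τ = 72 × 1.8 = 129.6 N·m clockwise.
Sandbag: 28 × 10 = 280 N down at 3.2 m → arm 3.2 m, τ = 280 × 3.2 = 896 N·m clockwise.
Net moment of the loads = 1026 N·m clockwise.
The upward force F acts at the right end, arm 3.8 m, giving F × 3.8 counterclockwise.
Setting net torque to zero: F × 3.8 = 1026 → F = 1026 / 3.8 = 270 N.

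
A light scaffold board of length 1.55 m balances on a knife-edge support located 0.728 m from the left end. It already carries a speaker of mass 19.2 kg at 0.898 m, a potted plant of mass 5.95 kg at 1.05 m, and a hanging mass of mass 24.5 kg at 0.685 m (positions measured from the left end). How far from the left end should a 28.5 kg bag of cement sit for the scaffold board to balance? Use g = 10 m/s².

Sum moments about the knife-edge support (at 0.728 m from the left end) (the support reaction has zero arm there).
Speaker: 19.2 × 10 = 192 N down at 0.898 m → arm 0.17 m, τ = 192 × 0.17 = 32.64 N·m clockwise.
Potted plant: 5.95 × 10 = 59.5 N down at 1.05 m → arm 0.322 m, τ = 59.5 × 0.322 = 19.16 N·m clockwise.
Hanging mass: 24.5 × 10 = 245 N down at 0.685 m → arm 0.043 m, τ = 245 × 0.043 = 10.53 N·m counterclockwise.
Net moment of existing loads = 41.27 N·m clockwise.
The bag of cement weighs 28.5 × 10 = 285 N and must supply an equal counterclockwise moment, so its lever arm about the knife-edge support is 41.27 / 285 = 0.145 m.
That puts it at 0.728 − 0.145 = 0.583 m from the left end.

x ≈ 0.583 m from the left end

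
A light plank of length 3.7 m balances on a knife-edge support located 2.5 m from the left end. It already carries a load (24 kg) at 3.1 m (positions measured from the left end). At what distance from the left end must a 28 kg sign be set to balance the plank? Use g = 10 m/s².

x ≈ 1.99 m from the left end

About the knife-edge support (at 2.5 m from the left end):
Load: 24 × 10 = 240 N down at 3.1 m → arm 0.6 m, τ = 240 × 0.6 = 144 N·m clockwise.
Net moment of existing loads = 144 N·m clockwise.
The sign weighs 28 × 10 = 280 N and must supply an equal counterclockwise moment, so its lever arm about the knife-edge support is 144 / 280 = 0.514 m.
That puts it at 2.5 − 0.514 = 1.99 m from the left end.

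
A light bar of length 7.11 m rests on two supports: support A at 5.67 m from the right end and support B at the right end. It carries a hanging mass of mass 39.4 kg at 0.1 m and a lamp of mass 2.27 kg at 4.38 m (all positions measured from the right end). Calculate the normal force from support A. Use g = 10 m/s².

Sum moments about support B (its reaction then has zero moment arm).
Hanging mass: 39.4 × 10 = 394 N down at 0.1 m → arm 0.1 m, τ = 394 × 0.1 = 39.4 N·m counterclockwise.
Lamp: 2.27 × 10 = 22.7 N down at 4.38 m → arm 4.38 m, τ = 22.7 × 4.38 = 99.43 N·m counterclockwise.
Net load moment about support B = 138.8 N·m counterclockwise.
Reaction R at support A is upward at 5.67 m, arm 5.67 m → moment R × 5.67 clockwise.
Balancing moments: R × 5.67 = 138.8, giving R = 24.5 N.

R_A ≈ 24.5 N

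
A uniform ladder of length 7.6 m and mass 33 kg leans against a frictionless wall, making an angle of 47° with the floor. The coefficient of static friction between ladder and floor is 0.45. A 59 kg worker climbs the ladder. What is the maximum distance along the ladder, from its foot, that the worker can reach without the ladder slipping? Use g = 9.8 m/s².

d ≈ 3.59 m

Taking torques about the foot of the ladder:
Ladder weight 33×9.8 = 323.4 N acts at 3.8 m along the ladder; its horizontal arm is 3.8·cos47° = 2.592 m → τ = 838.3 N·m clockwise.
Worker weight 59×9.8 = 578.2 N at distance d → arm d·cos47° → τ = 578.2·d·0.682 clockwise.
Wall normal N at the top has arm L sinθ = 5.558 m counterclockwise, so Στ = 0 gives N·5.558 = 838.3 + 394.3·d.
ΣFy = 0 ⇒ N_floor = 901.6 N, so the maximum friction is μ_s·N_floor = 0.45×901.6 = 405.7 N. ΣFx = 0 ⇒ N_wall = f, so at the slipping point N = 405.7 N.
Substituting: 405.7×5.558 = 838.3 + 394.3·d ⇒ d = (2255 − 838.3) / 394.3 = 3.59 m.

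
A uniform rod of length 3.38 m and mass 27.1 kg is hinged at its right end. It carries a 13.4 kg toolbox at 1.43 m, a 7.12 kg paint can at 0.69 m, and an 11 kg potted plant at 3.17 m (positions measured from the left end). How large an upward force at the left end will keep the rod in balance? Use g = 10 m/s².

F ≈ 276 N

Taking torques about the right end:
Beam weight: 27.1 × 10 = 271 N down at 1.69 m → arm 1.69 m, τ = 271 × 1.69 = 458 N·m counterclockwise.
Toolbox: 13.4 × 10 = 134 N down at 1.43 m → arm 1.95 m, τ = 134 × 1.95 = 261.3 N·m counterclockwise.
Paint can: 7.12 × 10 = 71.2 N down at 0.69 m → arm 2.69 m, τ = 71.2 × 2.69 = 191.5 N·m counterclockwise.
Potted plant: 11 × 10 = 110 N down at 3.17 m → arm 0.21 m, τ = 110 × 0.21 = 23.1 N·m counterclockwise.
Net moment of the loads = 933.9 N·m counterclockwise.
The upward force F acts at the left end, arm 3.38 m, giving F × 3.38 clockwise.
Balancing moments: F × 3.38 = 933.9, giving F = 933.9 / 3.38 = 276 N.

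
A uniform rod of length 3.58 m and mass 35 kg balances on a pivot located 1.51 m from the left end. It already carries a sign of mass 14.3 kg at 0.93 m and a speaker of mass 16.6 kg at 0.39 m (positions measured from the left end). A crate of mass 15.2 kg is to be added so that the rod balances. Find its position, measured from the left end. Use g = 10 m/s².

x ≈ 2.63 m from the left end

Taking torques about the pivot (at 1.51 m from the left end):
Beam weight: 35 × 10 = 350 N down at 1.79 m → arm 0.28 m, τ = 350 × 0.28 = 98 N·m clockwise.
Sign: 14.3 × 10 = 143 N down at 0.93 m → arm 0.58 m, τ = 143 × 0.58 = 82.94 N·m counterclockwise.
Speaker: 16.6 × 10 = 166 N down at 0.39 m → arm 1.12 m, τ = 166 × 1.12 = 185.9 N·m counterclockwise.
Net moment of existing loads = 170.8 N·m counterclockwise.
The crate weighs 15.2 × 10 = 152 N and must supply an equal clockwise moment, so its lever arm about the pivot is 170.8 / 152 = 1.12 m.
That puts it at 1.51 + 1.12 = 2.63 m from the left end.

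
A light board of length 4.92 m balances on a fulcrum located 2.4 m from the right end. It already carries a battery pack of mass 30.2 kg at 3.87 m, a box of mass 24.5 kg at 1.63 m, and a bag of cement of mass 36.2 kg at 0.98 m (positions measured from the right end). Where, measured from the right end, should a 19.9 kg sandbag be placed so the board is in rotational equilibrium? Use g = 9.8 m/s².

x ≈ 3.7 m from the right end

About the fulcrum (at 2.4 m from the right end):
Battery pack: 30.2 × 9.8 = 296 N down at 3.87 m → arm 1.47 m, τ = 296 × 1.47 = 435.1 N·m counterclockwise.
Box: 24.5 × 9.8 = 240.1 N down at 1.63 m → arm 0.77 m, τ = 240.1 × 0.77 = 184.9 N·m clockwise.
Bag of cement: 36.2 × 9.8 = 354.8 N down at 0.98 m → arm 1.42 m, τ = 354.8 × 1.42 = 503.8 N·m clockwise.
Net moment of existing loads = 253.6 N·m clockwise.
The sandbag weighs 19.9 × 9.8 = 195 N and must supply an equal counterclockwise moment, so its lever arm about the fulcrum is 253.6 / 195 = 1.3 m.
That puts it at 2.4 + 1.3 = 3.7 m from the right end.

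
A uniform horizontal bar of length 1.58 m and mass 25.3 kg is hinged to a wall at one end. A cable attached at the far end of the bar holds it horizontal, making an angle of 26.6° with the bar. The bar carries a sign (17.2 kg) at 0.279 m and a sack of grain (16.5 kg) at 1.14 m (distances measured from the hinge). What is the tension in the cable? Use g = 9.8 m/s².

Taking torques about the hinge:
Beam weight: 25.3 × 9.8 = 247.9 N down at 0.79 m → arm 0.79 m, τ = 247.9 × 0.79 = 195.8 N·m clockwise.
Sign: 17.2 × 9.8 = 168.6 N down at 0.279 m → arm 0.279 m, τ = 168.6 × 0.279 = 47.04 N·m clockwise.
Sack of grain: 16.5 × 9.8 = 161.7 N down at 1.14 m → arm 1.14 m, τ = 161.7 × 1.14 = 184.3 N·m clockwise.
Total clockwise load moment = 427.1 N·m.
The cable tension T acts at 1.58 m; only its component perpendicular to the bar, T sinθ, produces torque. sin 26.6° = 0.4478.
Στ = 0 ⇒ T × 1.58 × 0.4478 = 427.1 ⇒ T = 427.1 / 0.7075 = 604 N.

T ≈ 604 N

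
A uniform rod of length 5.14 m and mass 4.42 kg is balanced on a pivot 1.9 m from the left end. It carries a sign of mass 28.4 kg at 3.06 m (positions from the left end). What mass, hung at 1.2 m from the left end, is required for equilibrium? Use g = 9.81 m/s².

Sum moments about the pivot (at 1.9 m from the left end) (the support reaction has zero arm there).
Beam weight: 4.42 × 9.81 = 43.36 N down at 2.57 m → arm 0.67 m, τ = 43.36 × 0.67 = 29.05 N·m clockwise.
Sign: 28.4 × 9.81 = 278.6 N down at 3.06 m → arm 1.16 m, τ = 278.6 × 1.16 = 323.2 N·m clockwise.
Net moment of known loads = 352.2 N·m clockwise.
An unknown mass m at 1.2 m has arm 0.7 m; its moment is m·g·0.7 counterclockwise.
For rotational equilibrium, m × 9.81 × 0.7 = 352.2, so m = 352.2 / (9.81 × 0.7) = 51.3 kg.

m ≈ 51.3 kg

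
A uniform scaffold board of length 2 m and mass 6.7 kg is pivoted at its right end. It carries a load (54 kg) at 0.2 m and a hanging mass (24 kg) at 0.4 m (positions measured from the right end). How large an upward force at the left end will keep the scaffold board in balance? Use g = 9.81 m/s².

F ≈ 133 N

Choose the right end as the axis so the unknown pivot reaction has zero arm there.
Beam weight: 6.7 × 9.81 = 65.73 N down at 1 m → arm 1 m, τ = 65.73 × 1 = 65.73 N·m counterclockwise.
Load: 54 × 9.81 = 529.7 N down at 0.2 m → arm 0.2 m, τ = 529.7 × 0.2 = 105.9 N·m counterclockwise.
Hanging mass: 24 × 9.81 = 235.4 N down at 0.4 m → arm 0.4 m, τ = 235.4 × 0.4 = 94.16 N·m counterclockwise.
Net moment of the loads = 265.8 N·m counterclockwise.
The upward force F acts at the left end, arm 2 m, giving F × 2 clockwise.
For rotational equilibrium, F × 2 = 265.8, so F = 265.8 / 2 = 133 N.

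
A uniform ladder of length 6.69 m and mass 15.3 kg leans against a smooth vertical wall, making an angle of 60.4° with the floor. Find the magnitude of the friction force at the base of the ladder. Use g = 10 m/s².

f ≈ 43.5 N

About the foot of the ladder:
Ladder weight 15.3×10 = 153 N acts at 3.345 m along the ladder; its horizontal arm is 3.345·cos60.4° = 1.652 m → τ = 252.8 N·m clockwise.
Wall normal N acts horizontally at the top; its moment arm is the height L sinθ = 6.69·sin60.4° = 5.817 m, counterclockwise.
Στ = 0 ⇒ N × 5.817 = 252.8 ⇒ N = 43.5 N.
ΣFx = 0: friction at the foot balances the wall's push, so f = N_wall = 43.5 N.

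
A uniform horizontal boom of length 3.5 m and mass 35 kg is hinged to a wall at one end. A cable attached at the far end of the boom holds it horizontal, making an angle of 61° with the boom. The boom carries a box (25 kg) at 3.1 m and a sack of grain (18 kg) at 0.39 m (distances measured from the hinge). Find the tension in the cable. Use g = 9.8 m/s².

T ≈ 467 N

Sum moments about the hinge (the unknown hinge reaction has zero arm there).
Beam weight: 35 × 9.8 = 343 N down at 1.75 m → arm 1.75 m, τ = 343 × 1.75 = 600.2 N·m clockwise.
Box: 25 × 9.8 = 245 N down at 3.1 m → arm 3.1 m, τ = 245 × 3.1 = 759.5 N·m clockwise.
Sack of grain: 18 × 9.8 = 176.4 N down at 0.39 m → arm 0.39 m, τ = 176.4 × 0.39 = 68.8 N·m clockwise.
Total clockwise load moment = 1428 N·m.
The cable tension T acts at 3.5 m; only its component perpendicular to the boom, T sinθ, produces torque. sin 61° = 0.8746.
Στ = 0 ⇒ T × 3.5 × 0.8746 = 1428 ⇒ T = 1428 / 3.061 = 467 N.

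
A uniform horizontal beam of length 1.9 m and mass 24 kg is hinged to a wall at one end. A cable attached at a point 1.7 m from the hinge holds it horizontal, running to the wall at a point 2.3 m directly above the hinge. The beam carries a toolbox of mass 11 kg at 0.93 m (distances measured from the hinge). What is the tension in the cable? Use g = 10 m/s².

Taking torques about the hinge:
Beam weight: 24 × 10 = 240 N down at 0.95 m → arm 0.95 m, τ = 240 × 0.95 = 228 N·m clockwise.
Toolbox: 11 × 10 = 110 N down at 0.93 m → arm 0.93 m, τ = 110 × 0.93 = 102.3 N·m clockwise.
Total clockwise load moment = 330.3 N·m.
The cable tension T acts at 1.7 m; only its component perpendicular to the beam, T sinθ, produces torque. sinθ = h/√(h²+d²) = 2.3/√(2.3²+1.7²) = 0.8042.
Setting net torque to zero: T × 1.7 × 0.8042 = 330.3 → T = 330.3 / 1.367 = 242 N.

T ≈ 242 N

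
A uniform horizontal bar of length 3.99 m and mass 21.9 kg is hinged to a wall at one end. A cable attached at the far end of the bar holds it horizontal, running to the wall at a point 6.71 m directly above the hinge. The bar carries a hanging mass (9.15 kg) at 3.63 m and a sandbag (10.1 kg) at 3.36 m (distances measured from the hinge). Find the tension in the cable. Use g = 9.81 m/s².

T ≈ 317 N

Choose the hinge as the axis so the unknown hinge reaction has zero arm there.
Beam weight: 21.9 × 9.81 = 214.8 N down at 1.995 m → arm 1.995 m, τ = 214.8 × 1.995 = 428.5 N·m clockwise.
Hanging mass: 9.15 × 9.81 = 89.76 N down at 3.63 m → arm 3.63 m, τ = 89.76 × 3.63 = 325.8 N·m clockwise.
Sandbag: 10.1 × 9.81 = 99.08 N down at 3.36 m → arm 3.36 m, τ = 99.08 × 3.36 = 332.9 N·m clockwise.
Total clockwise load moment = 1087 N·m.
The cable tension T acts at 3.99 m; only its component perpendicular to the bar, T sinθ, produces torque. sinθ = h/√(h²+d²) = 6.71/√(6.71²+3.99²) = 0.8595.
Στ = 0 ⇒ T × 3.99 × 0.8595 = 1087 ⇒ T = 1087 / 3.429 = 317 N.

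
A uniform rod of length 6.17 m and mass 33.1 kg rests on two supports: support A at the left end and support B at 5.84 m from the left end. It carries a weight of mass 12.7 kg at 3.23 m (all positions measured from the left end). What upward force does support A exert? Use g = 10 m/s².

Sum moments about support B (its reaction then has zero moment arm).
Beam weight: 33.1 × 10 = 331 N down at 3.085 m → arm 2.755 m, τ = 331 × 2.755 = 911.9 N·m counterclockwise.
Weight: 12.7 × 10 = 127 N down at 3.23 m → arm 2.61 m, τ = 127 × 2.61 = 331.5 N·m counterclockwise.
Net load moment about support B = 1243 N·m counterclockwise.
Reaction R at support A is upward at 0 m, arm 5.84 m → moment R × 5.84 clockwise.
Στ = 0 ⇒ R × 5.84 = 1243 ⇒ R = 213 N.

R_A ≈ 213 N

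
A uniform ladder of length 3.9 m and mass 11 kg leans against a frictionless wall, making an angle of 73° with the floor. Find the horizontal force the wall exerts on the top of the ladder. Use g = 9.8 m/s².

N_wall ≈ 16.5 N

Sum moments about the foot of the ladder (the floor normal and friction both act there and drop out).
Ladder weight 11×9.8 = 107.8 N acts at 1.95 m along the ladder; its horizontal arm is 1.95·cos73° = 0.5701 m → τ = 61.46 N·m clockwise.
Wall normal N acts horizontally at the top; its moment arm is the height L sinθ = 3.9·sin73° = 3.73 m, counterclockwise.
Setting net torque to zero: N × 3.73 = 61.46 → N = 16.5 N.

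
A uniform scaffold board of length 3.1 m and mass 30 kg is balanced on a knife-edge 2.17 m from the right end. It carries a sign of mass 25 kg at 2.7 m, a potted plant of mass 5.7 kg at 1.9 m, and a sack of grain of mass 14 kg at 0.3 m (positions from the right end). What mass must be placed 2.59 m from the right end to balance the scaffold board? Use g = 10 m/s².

Choose the knife-edge (at 2.17 m from the right end) as the axis so the support reaction has zero arm there.
Beam weight: 30 × 10 = 300 N down at 1.55 m → arm 0.62 m, τ = 300 × 0.62 = 186 N·m clockwise.
Sign: 25 × 10 = 250 N down at 2.7 m → arm 0.53 m, τ = 250 × 0.53 = 132.5 N·m counterclockwise.
Potted plant: 5.7 × 10 = 57 N down at 1.9 m → arm 0.27 m, τ = 57 × 0.27 = 15.39 N·m clockwise.
Sack of grain: 14 × 10 = 140 N down at 0.3 m → arm 1.87 m, τ = 140 × 1.87 = 261.8 N·m clockwise.
Net moment of known loads = 330.7 N·m clockwise.
An unknown mass m at 2.59 m has arm 0.42 m; its moment is m·g·0.42 counterclockwise.
Setting net torque to zero: m × 10 × 0.42 = 330.7 → m = 330.7 / (10 × 0.42) = 78.7 kg.

m ≈ 78.7 kg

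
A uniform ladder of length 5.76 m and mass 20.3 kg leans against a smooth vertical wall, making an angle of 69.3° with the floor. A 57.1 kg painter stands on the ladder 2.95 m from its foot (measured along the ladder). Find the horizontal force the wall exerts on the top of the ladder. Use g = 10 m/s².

N_wall ≈ 149 N

Taking torques about the foot of the ladder:
Ladder weight 20.3×10 = 203 N acts at 2.88 m along the ladder; its horizontal arm is 2.88·cos69.3° = 1.018 m → τ = 206.7 N·m clockwise.
Painter: 57.1×10 = 571 N at 2.95 m → arm 1.043 m → τ = 595.6 N·m clockwise.
Wall normal N acts horizontally at the top; its moment arm is the height L sinθ = 5.76·sin69.3° = 5.388 m, counterclockwise.
Setting net torque to zero: N × 5.388 = 802.3 → N = 149 N.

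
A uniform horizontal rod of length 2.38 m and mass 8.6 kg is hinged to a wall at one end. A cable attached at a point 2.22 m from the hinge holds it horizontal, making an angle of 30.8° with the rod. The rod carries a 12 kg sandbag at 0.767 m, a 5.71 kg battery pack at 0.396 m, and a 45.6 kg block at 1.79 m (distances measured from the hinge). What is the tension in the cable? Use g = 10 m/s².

Take moments about the hinge.
Beam weight: 8.6 × 10 = 86 N down at 1.19 m → arm 1.19 m, τ = 86 × 1.19 = 102.3 N·m clockwise.
Sandbag: 12 × 10 = 120 N down at 0.767 m → arm 0.767 m, τ = 120 × 0.767 = 92.04 N·m clockwise.
Battery pack: 5.71 × 10 = 57.1 N down at 0.396 m → arm 0.396 m, τ = 57.1 × 0.396 = 22.61 N·m clockwise.
Block: 45.6 × 10 = 456 N down at 1.79 m → arm 1.79 m, τ = 456 × 1.79 = 816.2 N·m clockwise.
Total clockwise load moment = 1033 N·m.
The cable tension T acts at 2.22 m; only its component perpendicular to the rod, T sinθ, produces torque. sin 30.8° = 0.512.
For rotational equilibrium, T × 2.22 × 0.512 = 1033, so T = 1033 / 1.137 = 909 N.

T ≈ 909 N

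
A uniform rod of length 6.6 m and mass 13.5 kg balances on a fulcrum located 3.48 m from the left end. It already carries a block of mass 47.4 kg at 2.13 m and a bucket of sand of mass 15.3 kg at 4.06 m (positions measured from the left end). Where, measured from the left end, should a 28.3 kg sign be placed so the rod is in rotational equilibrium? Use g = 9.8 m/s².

Choose the fulcrum (at 3.48 m from the left end) as the axis so the support reaction has zero arm there.
Beam weight: 13.5 × 9.8 = 132.3 N down at 3.3 m → arm 0.18 m, τ = 132.3 × 0.18 = 23.81 N·m counterclockwise.
Block: 47.4 × 9.8 = 464.5 N down at 2.13 m → arm 1.35 m, τ = 464.5 × 1.35 = 627.1 N·m counterclockwise.
Bucket of sand: 15.3 × 9.8 = 149.9 N down at 4.06 m → arm 0.58 m, τ = 149.9 × 0.58 = 86.94 N·m clockwise.
Net moment of existing loads = 564 N·m counterclockwise.
The sign weighs 28.3 × 9.8 = 277.3 N and must supply an equal clockwise moment, so its lever arm about the fulcrum is 564 / 277.3 = 2.03 m.
That puts it at 3.48 + 2.03 = 5.51 m from the left end.

x ≈ 5.51 m from the left end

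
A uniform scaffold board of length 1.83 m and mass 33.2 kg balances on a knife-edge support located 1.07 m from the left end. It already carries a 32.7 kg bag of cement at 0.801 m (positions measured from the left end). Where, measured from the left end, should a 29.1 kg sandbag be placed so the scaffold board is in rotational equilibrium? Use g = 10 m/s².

About the knife-edge support (at 1.07 m from the left end):
Beam weight: 33.2 × 10 = 332 N down at 0.915 m → arm 0.155 m, τ = 332 × 0.155 = 51.46 N·m counterclockwise.
Bag of cement: 32.7 × 10 = 327 N down at 0.801 m → arm 0.269 m, τ = 327 × 0.269 = 87.96 N·m counterclockwise.
Net moment of existing loads = 139.4 N·m counterclockwise.
The sandbag weighs 29.1 × 10 = 291 N and must supply an equal clockwise moment, so its lever arm about the knife-edge support is 139.4 / 291 = 0.479 m.
That puts it at 1.07 + 0.479 = 1.55 m from the left end.

x ≈ 1.55 m from the left end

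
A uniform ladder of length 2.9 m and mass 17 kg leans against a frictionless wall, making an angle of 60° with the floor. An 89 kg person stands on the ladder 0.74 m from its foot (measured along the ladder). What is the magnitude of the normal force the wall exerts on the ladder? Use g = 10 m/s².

Take moments about the foot of the ladder.
Ladder weight 17×10 = 170 N acts at 1.45 m along the ladder; its horizontal arm is 1.45·cos60° = 0.725 m → τ = 123.2 N·m clockwise.
Person: 89×10 = 890 N at 0.74 m → arm 0.37 m → τ = 329.3 N·m clockwise.
Wall normal N acts horizontally at the top; its moment arm is the height L sinθ = 2.9·sin60° = 2.511 m, counterclockwise.
Setting net torque to zero: N × 2.511 = 452.5 → N = 180 N.

N_wall ≈ 180 N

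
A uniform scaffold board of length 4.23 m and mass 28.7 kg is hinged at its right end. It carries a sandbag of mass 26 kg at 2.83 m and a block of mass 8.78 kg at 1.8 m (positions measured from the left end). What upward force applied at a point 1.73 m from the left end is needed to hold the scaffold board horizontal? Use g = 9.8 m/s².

Sum moments about the right end (the unknown pivot reaction has zero arm there).
Beam weight: 28.7 × 9.8 = 281.3 N down at 2.115 m → arm 2.115 m, τ = 281.3 × 2.115 = 594.9 N·m counterclockwise.
Sandbag: 26 × 9.8 = 254.8 N down at 2.83 m → arm 1.4 m, τ = 254.8 × 1.4 = 356.7 N·m counterclockwise.
Block: 8.78 × 9.8 = 86.04 N down at 1.8 m → arm 2.43 m, τ = 86.04 × 2.43 = 209.1 N·m counterclockwise.
Net moment of the loads = 1161 N·m counterclockwise.
The upward force F acts at a point 1.73 m from the left end, arm 2.5 m, giving F × 2.5 clockwise.
For rotational equilibrium, F × 2.5 = 1161, so F = 1161 / 2.5 = 464 N.

F ≈ 464 N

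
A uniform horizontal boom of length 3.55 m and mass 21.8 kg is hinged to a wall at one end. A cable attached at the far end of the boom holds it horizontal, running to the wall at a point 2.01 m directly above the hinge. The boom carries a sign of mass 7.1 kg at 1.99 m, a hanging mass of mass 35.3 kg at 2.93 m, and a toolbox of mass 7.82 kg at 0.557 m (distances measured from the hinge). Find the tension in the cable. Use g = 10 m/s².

About the hinge:
Beam weight: 21.8 × 10 = 218 N down at 1.775 m → arm 1.775 m, τ = 218 × 1.775 = 386.9 N·m clockwise.
Sign: 7.1 × 10 = 71 N down at 1.99 m → arm 1.99 m, τ = 71 × 1.99 = 141.3 N·m clockwise.
Hanging mass: 35.3 × 10 = 353 N down at 2.93 m → arm 2.93 m, τ = 353 × 2.93 = 1034 N·m clockwise.
Toolbox: 7.82 × 10 = 78.2 N down at 0.557 m → arm 0.557 m, τ = 78.2 × 0.557 = 43.56 N·m clockwise.
Total clockwise load moment = 1606 N·m.
The cable tension T acts at 3.55 m; only its component perpendicular to the boom, T sinθ, produces torque. sinθ = h/√(h²+d²) = 2.01/√(2.01²+3.55²) = 0.4927.
Στ = 0 ⇒ T × 3.55 × 0.4927 = 1606 ⇒ T = 1606 / 1.749 = 918 N.

T ≈ 918 N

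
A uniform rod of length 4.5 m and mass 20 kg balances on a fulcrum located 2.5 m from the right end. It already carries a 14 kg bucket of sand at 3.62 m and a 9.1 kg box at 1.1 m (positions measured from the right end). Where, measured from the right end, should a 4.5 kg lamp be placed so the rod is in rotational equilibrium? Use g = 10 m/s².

x ≈ 2.96 m from the right end

About the fulcrum (at 2.5 m from the right end):
Beam weight: 20 × 10 = 200 N down at 2.25 m → arm 0.25 m, τ = 200 × 0.25 = 50 N·m clockwise.
Bucket of sand: 14 × 10 = 140 N down at 3.62 m → arm 1.12 m, τ = 140 × 1.12 = 156.8 N·m counterclockwise.
Box: 9.1 × 10 = 91 N down at 1.1 m → arm 1.4 m, τ = 91 × 1.4 = 127.4 N·m clockwise.
Net moment of existing loads = 20.6 N·m clockwise.
The lamp weighs 4.5 × 10 = 45 N and must supply an equal counterclockwise moment, so its lever arm about the fulcrum is 20.6 / 45 = 0.458 m.
That puts it at 2.5 + 0.458 = 2.96 m from the right end.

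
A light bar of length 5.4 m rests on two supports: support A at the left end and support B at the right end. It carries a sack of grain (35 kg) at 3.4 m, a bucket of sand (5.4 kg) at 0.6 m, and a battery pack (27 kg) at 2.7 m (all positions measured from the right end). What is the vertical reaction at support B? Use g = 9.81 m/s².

Choose support A as the axis so its reaction then has zero moment arm.
Sack of grain: 35 × 9.81 = 343.4 N down at 3.4 m → arm 2 m, τ = 343.4 × 2 = 686.8 N·m clockwise.
Bucket of sand: 5.4 × 9.81 = 52.97 N down at 0.6 m → arm 4.8 m, τ = 52.97 × 4.8 = 254.3 N·m clockwise.
Battery pack: 27 × 9.81 = 264.9 N down at 2.7 m → arm 2.7 m, τ = 264.9 × 2.7 = 715.2 N·m clockwise.
Net load moment about support A = 1656 N·m clockwise.
Reaction R at support B is upward at 0 m, arm 5.4 m → moment R × 5.4 counterclockwise.
For rotational equilibrium, R × 5.4 = 1656, so R = 307 N.

R_B ≈ 307 N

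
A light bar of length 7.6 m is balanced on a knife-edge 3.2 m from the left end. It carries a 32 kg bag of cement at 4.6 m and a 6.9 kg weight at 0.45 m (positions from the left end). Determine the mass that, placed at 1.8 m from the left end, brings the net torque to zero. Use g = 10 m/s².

m ≈ 18.4 kg

About the knife-edge (at 3.2 m from the left end):
Bag of cement: 32 × 10 = 320 N down at 4.6 m → arm 1.4 m, τ = 320 × 1.4 = 448 N·m clockwise.
Weight: 6.9 × 10 = 69 N down at 0.45 m → arm 2.75 m, τ = 69 × 2.75 = 189.8 N·m counterclockwise.
Net moment of known loads = 258.2 N·m clockwise.
An unknown mass m at 1.8 m has arm 1.4 m; its moment is m·g·1.4 counterclockwise.
Balancing moments: m × 10 × 1.4 = 258.2, giving m = 258.2 / (10 × 1.4) = 18.4 kg.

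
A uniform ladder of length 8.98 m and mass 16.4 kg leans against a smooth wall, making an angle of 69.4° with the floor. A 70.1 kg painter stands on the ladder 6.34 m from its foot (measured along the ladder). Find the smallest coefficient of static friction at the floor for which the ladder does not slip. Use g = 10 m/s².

Choose the foot of the ladder as the axis so the floor normal and friction both act there and drop out.
Ladder weight 16.4×10 = 164 N acts at 4.49 m along the ladder; its horizontal arm is 4.49·cos69.4° = 1.58 m → τ = 259.1 N·m clockwise.
Painter: 70.1×10 = 701 N at 6.34 m → arm 2.231 m → τ = 1564 N·m clockwise.
Wall normal N acts horizontally at the top; its moment arm is the height L sinθ = 8.98·sin69.4° = 8.406 m, counterclockwise.
For rotational equilibrium, N × 8.406 = 1823, so N = 216.9 N.
ΣFx = 0 ⇒ f = N_wall = 216.9 N. ΣFy = 0 ⇒ N_floor = 865 N.
μ_min = f / N_floor = 216.9 / 865 = 0.251.

μ_min ≈ 0.251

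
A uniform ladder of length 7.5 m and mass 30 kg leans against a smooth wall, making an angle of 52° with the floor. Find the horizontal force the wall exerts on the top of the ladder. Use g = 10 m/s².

N_wall ≈ 117 N

Taking torques about the foot of the ladder:
Ladder weight 30×10 = 300 N acts at 3.75 m along the ladder; its horizontal arm is 3.75·cos52° = 2.309 m → τ = 692.7 N·m clockwise.
Wall normal N acts horizontally at the top; its moment arm is the height L sinθ = 7.5·sin52° = 5.91 m, counterclockwise.
Στ = 0 ⇒ N × 5.91 = 692.7 ⇒ N = 117 N.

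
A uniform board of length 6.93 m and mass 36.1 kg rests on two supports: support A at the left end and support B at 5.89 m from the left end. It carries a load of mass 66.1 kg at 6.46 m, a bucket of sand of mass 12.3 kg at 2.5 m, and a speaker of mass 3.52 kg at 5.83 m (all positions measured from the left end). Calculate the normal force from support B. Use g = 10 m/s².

R_B ≈ 1020 N

About support A:
Beam weight: 36.1 × 10 = 361 N down at 3.465 m → arm 3.465 m, τ = 361 × 3.465 = 1251 N·m clockwise.
Load: 66.1 × 10 = 661 N down at 6.46 m → arm 6.46 m, τ = 661 × 6.46 = 4270 N·m clockwise.
Bucket of sand: 12.3 × 10 = 123 N down at 2.5 m → arm 2.5 m, τ = 123 × 2.5 = 307.5 N·m clockwise.
Speaker: 3.52 × 10 = 35.2 N down at 5.83 m → arm 5.83 m, τ = 35.2 × 5.83 = 205.2 N·m clockwise.
Net load moment about support A = 6034 N·m clockwise.
Reaction R at support B is upward at 5.89 m, arm 5.89 m → moment R × 5.89 counterclockwise.
Στ = 0 ⇒ R × 5.89 = 6034 ⇒ R = 1020 N.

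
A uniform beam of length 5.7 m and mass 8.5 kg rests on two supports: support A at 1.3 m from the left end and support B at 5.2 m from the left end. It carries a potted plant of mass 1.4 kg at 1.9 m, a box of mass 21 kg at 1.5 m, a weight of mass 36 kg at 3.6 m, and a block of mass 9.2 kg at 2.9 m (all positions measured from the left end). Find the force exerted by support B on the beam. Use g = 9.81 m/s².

R_B ≈ 291 N

Take moments about support A.
Beam weight: 8.5 × 9.81 = 83.39 N down at 2.85 m → arm 1.55 m, τ = 83.39 × 1.55 = 129.3 N·m clockwise.
Potted plant: 1.4 × 9.81 = 13.73 N down at 1.9 m → arm 0.6 m, τ = 13.73 × 0.6 = 8.238 N·m clockwise.
Box: 21 × 9.81 = 206 N down at 1.5 m → arm 0.2 m, τ = 206 × 0.2 = 41.2 N·m clockwise.
Weight: 36 × 9.81 = 353.2 N down at 3.6 m → arm 2.3 m, τ = 353.2 × 2.3 = 812.4 N·m clockwise.
Block: 9.2 × 9.81 = 90.25 N down at 2.9 m → arm 1.6 m, τ = 90.25 × 1.6 = 144.4 N·m clockwise.
Net load moment about support A = 1136 N·m clockwise.
Reaction R at support B is upward at 5.2 m, arm 3.9 m → moment R × 3.9 counterclockwise.
For rotational equilibrium, R × 3.9 = 1136, so R = 291 N.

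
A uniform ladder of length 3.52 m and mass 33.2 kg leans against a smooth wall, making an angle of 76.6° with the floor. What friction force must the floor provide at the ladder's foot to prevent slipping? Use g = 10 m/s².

f ≈ 39.5 N

Take moments about the foot of the ladder.
Ladder weight 33.2×10 = 332 N acts at 1.76 m along the ladder; its horizontal arm is 1.76·cos76.6° = 0.4079 m → τ = 135.4 N·m clockwise.
Wall normal N acts horizontally at the top; its moment arm is the height L sinθ = 3.52·sin76.6° = 3.424 m, counterclockwise.
Balancing moments: N × 3.424 = 135.4, giving N = 39.5 N.
ΣFx = 0: friction at the foot balances the wall's push, so f = N_wall = 39.5 N.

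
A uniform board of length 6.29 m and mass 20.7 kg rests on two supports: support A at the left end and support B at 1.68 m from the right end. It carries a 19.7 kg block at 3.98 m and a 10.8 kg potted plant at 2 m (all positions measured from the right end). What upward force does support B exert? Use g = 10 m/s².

Choose support A as the axis so its reaction then has zero moment arm.
Beam weight: 20.7 × 10 = 207 N down at 3.145 m → arm 3.145 m, τ = 207 × 3.145 = 651 N·m clockwise.
Block: 19.7 × 10 = 197 N down at 3.98 m → arm 2.31 m, τ = 197 × 2.31 = 455.1 N·m clockwise.
Potted plant: 10.8 × 10 = 108 N down at 2 m → arm 4.29 m, τ = 108 × 4.29 = 463.3 N·m clockwise.
Net load moment about support A = 1569 N·m clockwise.
Reaction R at support B is upward at 1.68 m, arm 4.61 m → moment R × 4.61 counterclockwise.
Στ = 0 ⇒ R × 4.61 = 1569 ⇒ R = 340 N.

R_B ≈ 340 N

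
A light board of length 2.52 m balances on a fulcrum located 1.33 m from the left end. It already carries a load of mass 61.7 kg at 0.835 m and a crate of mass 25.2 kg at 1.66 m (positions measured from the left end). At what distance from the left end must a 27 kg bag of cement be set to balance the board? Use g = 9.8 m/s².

x ≈ 2.15 m from the left end

Taking torques about the fulcrum (at 1.33 m from the left end):
Load: 61.7 × 9.8 = 604.7 N down at 0.835 m → arm 0.495 m, τ = 604.7 × 0.495 = 299.3 N·m counterclockwise.
Crate: 25.2 × 9.8 = 247 N down at 1.66 m → arm 0.33 m, τ = 247 × 0.33 = 81.51 N·m clockwise.
Net moment of existing loads = 217.8 N·m counterclockwise.
The bag of cement weighs 27 × 9.8 = 264.6 N and must supply an equal clockwise moment, so its lever arm about the fulcrum is 217.8 / 264.6 = 0.823 m.
That puts it at 1.33 + 0.823 = 2.15 m from the left end.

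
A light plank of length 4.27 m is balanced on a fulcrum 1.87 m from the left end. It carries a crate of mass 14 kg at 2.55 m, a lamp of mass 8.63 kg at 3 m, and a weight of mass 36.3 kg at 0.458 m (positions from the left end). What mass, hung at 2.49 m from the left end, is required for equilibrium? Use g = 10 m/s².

m ≈ 51.6 kg

Taking torques about the fulcrum (at 1.87 m from the left end):
Crate: 14 × 10 = 140 N down at 2.55 m → arm 0.68 m, τ = 140 × 0.68 = 95.2 N·m clockwise.
Lamp: 8.63 × 10 = 86.3 N down at 3 m → arm 1.13 m, τ = 86.3 × 1.13 = 97.52 N·m clockwise.
Weight: 36.3 × 10 = 363 N down at 0.458 m → arm 1.412 m, τ = 363 × 1.412 = 512.6 N·m counterclockwise.
Net moment of known loads = 319.9 N·m counterclockwise.
An unknown mass m at 2.49 m has arm 0.62 m; its moment is m·g·0.62 clockwise.
For rotational equilibrium, m × 10 × 0.62 = 319.9, so m = 319.9 / (10 × 0.62) = 51.6 kg.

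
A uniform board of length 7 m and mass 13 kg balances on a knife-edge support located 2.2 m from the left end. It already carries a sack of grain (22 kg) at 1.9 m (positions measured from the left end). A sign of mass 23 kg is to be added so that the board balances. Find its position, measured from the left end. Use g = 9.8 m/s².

x ≈ 1.75 m from the left end

Choose the knife-edge support (at 2.2 m from the left end) as the axis so the support reaction has zero arm there.
Beam weight: 13 × 9.8 = 127.4 N down at 3.5 m → arm 1.3 m, τ = 127.4 × 1.3 = 165.6 N·m clockwise.
Sack of grain: 22 × 9.8 = 215.6 N down at 1.9 m → arm 0.3 m, τ = 215.6 × 0.3 = 64.68 N·m counterclockwise.
Net moment of existing loads = 100.9 N·m clockwise.
The sign weighs 23 × 9.8 = 225.4 N and must supply an equal counterclockwise moment, so its lever arm about the knife-edge support is 100.9 / 225.4 = 0.448 m.
That puts it at 2.2 − 0.448 = 1.75 m from the left end.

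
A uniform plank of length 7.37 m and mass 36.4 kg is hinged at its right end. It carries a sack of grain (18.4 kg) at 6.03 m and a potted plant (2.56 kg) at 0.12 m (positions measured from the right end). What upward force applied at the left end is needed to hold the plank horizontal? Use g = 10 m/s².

F ≈ 333 N

Take moments about the right end.
Beam weight: 36.4 × 10 = 364 N down at 3.685 m → arm 3.685 m, τ = 364 × 3.685 = 1341 N·m counterclockwise.
Sack of grain: 18.4 × 10 = 184 N down at 6.03 m → arm 6.03 m, τ = 184 × 6.03 = 1110 N·m counterclockwise.
Potted plant: 2.56 × 10 = 25.6 N down at 0.12 m → arm 0.12 m, τ = 25.6 × 0.12 = 3.072 N·m counterclockwise.
Net moment of the loads = 2454 N·m counterclockwise.
The upward force F acts at the left end, arm 7.37 m, giving F × 7.37 clockwise.
Balancing moments: F × 7.37 = 2454, giving F = 2454 / 7.37 = 333 N.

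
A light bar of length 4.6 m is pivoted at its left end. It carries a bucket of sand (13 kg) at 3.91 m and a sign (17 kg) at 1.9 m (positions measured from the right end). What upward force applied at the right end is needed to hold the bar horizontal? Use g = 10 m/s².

About the left end:
Bucket of sand: 13 × 10 = 130 N down at 3.91 m → arm 0.69 m, τ = 130 × 0.69 = 89.7 N·m clockwise.
Sign: 17 × 10 = 170 N down at 1.9 m → arm 2.7 m, τ = 170 × 2.7 = 459 N·m clockwise.
Net moment of the loads = 548.7 N·m clockwise.
The upward force F acts at the right end, arm 4.6 m, giving F × 4.6 counterclockwise.
Setting net torque to zero: F × 4.6 = 548.7 → F = 548.7 / 4.6 = 119 N.

F ≈ 119 N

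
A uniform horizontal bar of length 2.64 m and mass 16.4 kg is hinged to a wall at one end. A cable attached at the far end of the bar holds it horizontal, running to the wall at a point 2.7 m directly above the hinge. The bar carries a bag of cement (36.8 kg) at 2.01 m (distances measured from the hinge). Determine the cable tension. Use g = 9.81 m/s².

Sum moments about the hinge (the unknown hinge reaction has zero arm there).
Beam weight: 16.4 × 9.81 = 160.9 N down at 1.32 m → arm 1.32 m, τ = 160.9 × 1.32 = 212.4 N·m clockwise.
Bag of cement: 36.8 × 9.81 = 361 N down at 2.01 m → arm 2.01 m, τ = 361 × 2.01 = 725.6 N·m clockwise.
Total clockwise load moment = 938 N·m.
The cable tension T acts at 2.64 m; only its component perpendicular to the bar, T sinθ, produces torque. sinθ = h/√(h²+d²) = 2.7/√(2.7²+2.64²) = 0.715.
Στ = 0 ⇒ T × 2.64 × 0.715 = 938 ⇒ T = 938 / 1.888 = 497 N.

T ≈ 497 N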